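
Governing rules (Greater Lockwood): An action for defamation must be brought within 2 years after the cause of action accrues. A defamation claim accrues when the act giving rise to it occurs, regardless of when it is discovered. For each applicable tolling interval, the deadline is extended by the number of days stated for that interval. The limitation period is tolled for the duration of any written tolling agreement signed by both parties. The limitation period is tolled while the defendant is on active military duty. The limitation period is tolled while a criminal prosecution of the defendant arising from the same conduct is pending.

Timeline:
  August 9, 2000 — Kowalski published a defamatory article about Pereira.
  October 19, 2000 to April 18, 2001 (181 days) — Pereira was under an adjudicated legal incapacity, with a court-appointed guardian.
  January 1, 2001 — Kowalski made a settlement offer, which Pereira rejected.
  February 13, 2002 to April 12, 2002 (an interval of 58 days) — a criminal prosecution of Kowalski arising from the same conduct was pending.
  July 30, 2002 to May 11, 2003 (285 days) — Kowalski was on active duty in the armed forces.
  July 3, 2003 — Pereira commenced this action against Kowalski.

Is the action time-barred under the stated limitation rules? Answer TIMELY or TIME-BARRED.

The limitation period began to run on August 9, 2000.
2 years from August 9, 2000 is August 9, 2002.
The period was tolled for 58 days by the pending criminal prosecution (February 13, 2002 to April 12, 2002), pushing the deadline to October 6, 2002.
The defendant's active military service from July 30, 2002 to May 11, 2003 tolled the period for 285 days, extending the deadline to July 18, 2003.
The plaintiff's legal incapacity from October 19, 2000 to April 18, 2001 does not toll the period, because no stated rule makes the plaintiff's incapacity a tolling event.
None of the other events listed affects the running of the period under the stated rules.
Filing on July 3, 2003 beat the July 18, 2003 deadline — the action is timely.

TIMELY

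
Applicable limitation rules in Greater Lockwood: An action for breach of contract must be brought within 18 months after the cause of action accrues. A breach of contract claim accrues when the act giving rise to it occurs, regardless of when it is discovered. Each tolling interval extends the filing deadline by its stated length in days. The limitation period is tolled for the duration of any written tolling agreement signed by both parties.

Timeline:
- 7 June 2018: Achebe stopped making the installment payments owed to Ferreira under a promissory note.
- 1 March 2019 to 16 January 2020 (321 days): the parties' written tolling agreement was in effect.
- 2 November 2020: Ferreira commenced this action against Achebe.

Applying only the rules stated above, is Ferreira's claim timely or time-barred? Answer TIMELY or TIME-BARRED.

The cause of action accrued on 7 June 2018, the date of the act.
Adding the 18 months base period to 7 June 2018 gives a deadline of 7 December 2019, before any tolling.
The written tolling agreement from 1 March 2019 to 16 January 2020 tolled the period for 321 days, extending the deadline to 23 October 2020.
Filing on 2 November 2020 missed the 23 October 2020 deadline — the action is time-barred.

TIME-BARRED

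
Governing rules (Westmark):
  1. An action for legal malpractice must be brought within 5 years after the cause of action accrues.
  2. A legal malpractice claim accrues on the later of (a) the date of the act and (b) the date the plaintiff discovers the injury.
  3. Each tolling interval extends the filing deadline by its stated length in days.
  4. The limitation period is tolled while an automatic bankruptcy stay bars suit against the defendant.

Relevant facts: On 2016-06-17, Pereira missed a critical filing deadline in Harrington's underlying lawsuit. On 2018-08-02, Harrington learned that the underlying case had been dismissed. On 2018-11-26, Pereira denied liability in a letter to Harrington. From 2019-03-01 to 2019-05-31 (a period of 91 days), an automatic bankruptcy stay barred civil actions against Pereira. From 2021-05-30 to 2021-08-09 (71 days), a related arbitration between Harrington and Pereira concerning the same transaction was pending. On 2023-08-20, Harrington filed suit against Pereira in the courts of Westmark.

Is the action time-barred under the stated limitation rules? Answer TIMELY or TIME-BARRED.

Because discovery on 2018-08-02 post-dates the 2016-06-17 act, accrual under the later-of rule falls on 2018-08-02.
The untolled deadline — 5 years after 2018-08-02 — is 2023-08-02.
The automatic bankruptcy stay from 2019-03-01 to 2019-05-31 tolled the period for 91 days, extending the deadline to 2023-11-01.
Although a pending arbitration ran from 2021-05-30 to 2021-08-09, the stated rules do not make that a tolling event, so it is disregarded.
None of the other events listed affects the running of the period under the stated rules.
The 2023-08-20 filing precedes the 2023-11-01 deadline; the claim is timely.

TIMELY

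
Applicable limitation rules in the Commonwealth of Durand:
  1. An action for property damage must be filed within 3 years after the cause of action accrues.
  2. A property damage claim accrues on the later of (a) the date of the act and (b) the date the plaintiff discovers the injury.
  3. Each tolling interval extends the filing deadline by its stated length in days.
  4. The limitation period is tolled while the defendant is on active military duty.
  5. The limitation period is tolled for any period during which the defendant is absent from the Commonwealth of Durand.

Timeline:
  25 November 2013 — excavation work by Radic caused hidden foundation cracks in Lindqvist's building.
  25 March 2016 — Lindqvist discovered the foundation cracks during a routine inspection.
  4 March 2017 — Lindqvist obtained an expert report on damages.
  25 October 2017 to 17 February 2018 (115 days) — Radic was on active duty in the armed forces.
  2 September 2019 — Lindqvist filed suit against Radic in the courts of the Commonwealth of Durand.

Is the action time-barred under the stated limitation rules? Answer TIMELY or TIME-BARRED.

The claim accrued on 25 March 2016 — the later of the 25 November 2013 act and the 25 March 2016 discovery.
Adding the 3 years base period to 25 March 2016 gives a deadline of 25 March 2019, before any tolling.
The period was tolled for 115 days by the defendant's active military service (25 October 2017 to 17 February 2018), pushing the deadline to 18 July 2019.
The other events in the timeline have no effect on the limitation period under the stated rules.
Lindqvist filed on 2 September 2019, after the 18 July 2019 deadline, so the action is time-barred.

TIME-BARRED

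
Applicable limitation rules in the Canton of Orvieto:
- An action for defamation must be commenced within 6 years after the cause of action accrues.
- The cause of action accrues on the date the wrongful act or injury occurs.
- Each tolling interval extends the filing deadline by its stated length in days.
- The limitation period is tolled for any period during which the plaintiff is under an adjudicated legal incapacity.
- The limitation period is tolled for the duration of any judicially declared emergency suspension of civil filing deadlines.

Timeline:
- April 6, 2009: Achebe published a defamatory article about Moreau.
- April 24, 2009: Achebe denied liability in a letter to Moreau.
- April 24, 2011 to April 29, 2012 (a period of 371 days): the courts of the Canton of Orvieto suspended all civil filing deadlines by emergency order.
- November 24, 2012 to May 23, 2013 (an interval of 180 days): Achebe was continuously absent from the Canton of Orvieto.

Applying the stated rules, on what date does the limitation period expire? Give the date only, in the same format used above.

The claim accrued on April 6, 2009, when the wrongful act occurred.
Adding the 6 years base period to April 6, 2009 gives a deadline of April 6, 2015, before any tolling.
The emergency suspension of filing deadlines from April 24, 2011 to April 29, 2012 tolled the period for 371 days, extending the deadline to April 11, 2016.
Although the defendant's absence ran from November 24, 2012 to May 23, 2013, the stated rules do not make that a tolling event, so it is disregarded.
The other events in the timeline have no effect on the limitation period under the stated rules.

April 11, 2016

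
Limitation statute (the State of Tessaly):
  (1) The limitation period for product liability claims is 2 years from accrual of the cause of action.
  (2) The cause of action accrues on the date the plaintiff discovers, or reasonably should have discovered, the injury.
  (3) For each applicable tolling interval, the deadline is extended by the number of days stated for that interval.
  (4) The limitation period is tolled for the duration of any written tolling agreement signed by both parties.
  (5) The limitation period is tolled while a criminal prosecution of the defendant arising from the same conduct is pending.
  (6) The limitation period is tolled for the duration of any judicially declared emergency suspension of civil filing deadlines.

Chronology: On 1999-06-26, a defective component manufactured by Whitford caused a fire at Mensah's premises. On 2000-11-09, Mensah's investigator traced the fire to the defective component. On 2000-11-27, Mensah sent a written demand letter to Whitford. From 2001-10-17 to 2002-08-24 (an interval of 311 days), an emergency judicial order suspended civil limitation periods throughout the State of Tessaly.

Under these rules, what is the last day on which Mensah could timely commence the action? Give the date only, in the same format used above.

2003-09-16

Under the discovery rule, the claim accrued on 2000-11-09, when Mensah discovered the injury — not on the 1999-06-26 date of the underlying act.
2 years from 2000-11-09 is 2002-11-09.
The period was tolled for 311 days by the emergency suspension of filing deadlines (2001-10-17 to 2002-08-24), pushing the deadline to 2003-09-16.
The other events in the timeline have no effect on the limitation period under the stated rules.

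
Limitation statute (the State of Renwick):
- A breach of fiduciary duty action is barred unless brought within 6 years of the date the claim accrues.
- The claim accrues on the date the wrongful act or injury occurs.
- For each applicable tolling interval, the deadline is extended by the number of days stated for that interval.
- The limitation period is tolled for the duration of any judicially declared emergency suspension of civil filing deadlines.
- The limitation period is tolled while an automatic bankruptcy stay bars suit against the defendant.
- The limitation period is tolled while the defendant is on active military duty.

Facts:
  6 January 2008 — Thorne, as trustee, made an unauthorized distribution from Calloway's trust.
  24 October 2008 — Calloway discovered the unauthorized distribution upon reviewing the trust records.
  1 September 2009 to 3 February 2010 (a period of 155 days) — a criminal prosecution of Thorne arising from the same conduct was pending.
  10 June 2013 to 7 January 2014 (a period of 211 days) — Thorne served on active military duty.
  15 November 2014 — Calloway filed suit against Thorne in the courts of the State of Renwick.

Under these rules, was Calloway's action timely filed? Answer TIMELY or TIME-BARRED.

TIME-BARRED

Accrual is governed by the date of the act, so the period began to run on 6 January 2008; the later discovery on 24 October 2008 is irrelevant under the stated rule.
Adding the 6 years base period to 6 January 2008 gives a deadline of 6 January 2014, before any tolling.
The defendant's active military service from 10 June 2013 to 7 January 2014 tolled the period for 211 days, extending the deadline to 5 August 2014.
Although a criminal prosecution ran from 1 September 2009 to 3 February 2010, the stated rules do not make that a tolling event, so it is disregarded.
Calloway filed on 15 November 2014, after the 5 August 2014 deadline, so the action is time-barred.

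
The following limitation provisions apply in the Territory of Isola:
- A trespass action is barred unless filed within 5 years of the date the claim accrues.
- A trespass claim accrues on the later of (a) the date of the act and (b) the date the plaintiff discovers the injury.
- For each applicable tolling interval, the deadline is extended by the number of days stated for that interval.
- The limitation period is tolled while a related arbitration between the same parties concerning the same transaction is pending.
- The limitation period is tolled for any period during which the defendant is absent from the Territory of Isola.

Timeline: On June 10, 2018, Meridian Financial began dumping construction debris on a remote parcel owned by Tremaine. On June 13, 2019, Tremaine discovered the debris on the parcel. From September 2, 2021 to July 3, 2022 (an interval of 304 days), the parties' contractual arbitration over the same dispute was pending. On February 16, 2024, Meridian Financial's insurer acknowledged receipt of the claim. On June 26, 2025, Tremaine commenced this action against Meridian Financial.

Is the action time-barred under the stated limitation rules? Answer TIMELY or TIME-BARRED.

Because discovery on June 13, 2019 post-dates the June 10, 2018 act, accrual under the later-of rule falls on June 13, 2019.
5 years from June 13, 2019 is June 13, 2024.
The pending related arbitration from September 2, 2021 to July 3, 2022 tolled the period for 304 days, extending the deadline to April 13, 2025.
The other events in the timeline have no effect on the limitation period under the stated rules.
Tremaine filed on June 26, 2025, after the April 13, 2025 deadline, so the action is time-barred.

TIME-BARRED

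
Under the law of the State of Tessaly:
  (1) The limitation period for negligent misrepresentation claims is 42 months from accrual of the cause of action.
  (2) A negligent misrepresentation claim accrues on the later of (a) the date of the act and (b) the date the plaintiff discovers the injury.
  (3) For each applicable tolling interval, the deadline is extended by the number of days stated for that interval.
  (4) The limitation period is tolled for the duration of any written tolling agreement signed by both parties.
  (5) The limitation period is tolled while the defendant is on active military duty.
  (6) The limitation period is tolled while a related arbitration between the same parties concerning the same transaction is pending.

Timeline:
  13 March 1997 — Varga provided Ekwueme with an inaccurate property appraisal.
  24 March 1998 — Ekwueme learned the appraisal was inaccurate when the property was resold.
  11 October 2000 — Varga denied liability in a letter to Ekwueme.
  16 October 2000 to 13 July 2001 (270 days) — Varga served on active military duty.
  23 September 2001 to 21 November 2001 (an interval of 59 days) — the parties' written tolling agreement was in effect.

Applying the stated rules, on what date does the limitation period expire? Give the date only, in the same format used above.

The claim accrued on 24 March 1998 — the later of the 13 March 1997 act and the 24 March 1998 discovery.
The untolled deadline — 42 months after 24 March 1998 — is 24 September 2001.
Because the defendant's active military service ran from 16 October 2000 to 13 July 2001, the deadline is extended by 270 days to 21 June 2002.
The period was tolled for 59 days by the written tolling agreement (23 September 2001 to 21 November 2001), pushing the deadline to 19 August 2002.
None of the other events listed affects the running of the period under the stated rules.

19 August 2002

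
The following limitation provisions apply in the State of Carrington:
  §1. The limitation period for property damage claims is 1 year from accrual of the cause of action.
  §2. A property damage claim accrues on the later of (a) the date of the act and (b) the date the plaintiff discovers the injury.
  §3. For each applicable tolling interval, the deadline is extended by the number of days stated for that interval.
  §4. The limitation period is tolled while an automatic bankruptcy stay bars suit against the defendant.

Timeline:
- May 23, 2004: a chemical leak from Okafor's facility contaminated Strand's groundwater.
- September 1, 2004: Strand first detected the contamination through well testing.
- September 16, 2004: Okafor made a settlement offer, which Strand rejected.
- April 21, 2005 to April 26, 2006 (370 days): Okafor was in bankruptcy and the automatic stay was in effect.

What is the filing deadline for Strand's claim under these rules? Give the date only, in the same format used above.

September 6, 2006

Taking the later of the act (May 23, 2004) and discovery (September 1, 2004), the claim accrued on September 1, 2004.
1 year from September 1, 2004 is September 1, 2005.
Because the automatic bankruptcy stay ran from April 21, 2005 to April 26, 2006, the deadline is extended by 370 days to September 6, 2006.
The other events in the timeline have no effect on the limitation period under the stated rules.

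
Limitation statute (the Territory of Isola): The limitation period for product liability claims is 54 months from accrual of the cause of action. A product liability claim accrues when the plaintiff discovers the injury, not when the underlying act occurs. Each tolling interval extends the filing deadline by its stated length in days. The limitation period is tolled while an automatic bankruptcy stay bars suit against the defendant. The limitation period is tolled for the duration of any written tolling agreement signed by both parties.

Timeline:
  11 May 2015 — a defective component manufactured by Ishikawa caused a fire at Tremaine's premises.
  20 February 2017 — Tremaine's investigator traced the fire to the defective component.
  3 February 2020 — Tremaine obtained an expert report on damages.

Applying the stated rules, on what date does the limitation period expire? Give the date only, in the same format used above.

20 August 2021

The claim did not accrue until Tremaine discovered the injury on 20 February 2017; the 11 May 2015 act date does not start the clock under the stated rule.
The untolled deadline — 54 months after 20 February 2017 — is 20 August 2021.
Nothing else in the chronology tolls or restarts the period.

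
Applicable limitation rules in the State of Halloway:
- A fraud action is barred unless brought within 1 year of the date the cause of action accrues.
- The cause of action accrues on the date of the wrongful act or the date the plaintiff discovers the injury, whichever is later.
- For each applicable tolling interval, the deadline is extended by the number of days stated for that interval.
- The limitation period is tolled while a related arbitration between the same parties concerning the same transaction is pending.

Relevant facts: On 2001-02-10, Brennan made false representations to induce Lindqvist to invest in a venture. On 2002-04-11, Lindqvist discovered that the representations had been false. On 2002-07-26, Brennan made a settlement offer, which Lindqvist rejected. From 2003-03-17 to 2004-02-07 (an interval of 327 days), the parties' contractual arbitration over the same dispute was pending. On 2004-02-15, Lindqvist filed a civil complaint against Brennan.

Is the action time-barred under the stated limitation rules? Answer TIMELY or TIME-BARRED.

The claim accrued on 2002-04-11 — the later of the 2001-02-10 act and the 2002-04-11 discovery.
The untolled deadline — 1 year after 2002-04-11 — is 2003-04-11.
The period was tolled for 327 days by the pending related arbitration (2003-03-17 to 2004-02-07), pushing the deadline to 2004-03-03.
Nothing else in the chronology tolls or restarts the period.
Lindqvist filed on 2004-02-15, before the 2004-03-03 deadline, so the action is timely.

TIMELY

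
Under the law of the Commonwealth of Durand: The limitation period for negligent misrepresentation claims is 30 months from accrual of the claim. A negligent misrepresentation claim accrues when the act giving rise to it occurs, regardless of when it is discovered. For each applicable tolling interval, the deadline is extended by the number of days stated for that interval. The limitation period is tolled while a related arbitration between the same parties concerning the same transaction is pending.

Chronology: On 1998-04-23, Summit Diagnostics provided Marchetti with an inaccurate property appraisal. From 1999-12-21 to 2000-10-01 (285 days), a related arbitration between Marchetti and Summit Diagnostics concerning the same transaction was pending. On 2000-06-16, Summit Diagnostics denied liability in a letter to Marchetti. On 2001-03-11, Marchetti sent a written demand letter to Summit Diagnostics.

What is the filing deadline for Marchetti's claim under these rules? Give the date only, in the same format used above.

2001-08-04

The limitation period began to run on 1998-04-23.
Adding the 30 months base period to 1998-04-23 gives a deadline of 2000-10-23, before any tolling.
The pending related arbitration from 1999-12-21 to 2000-10-01 tolled the period for 285 days, extending the deadline to 2001-08-04.
The other events in the timeline have no effect on the limitation period under the stated rules.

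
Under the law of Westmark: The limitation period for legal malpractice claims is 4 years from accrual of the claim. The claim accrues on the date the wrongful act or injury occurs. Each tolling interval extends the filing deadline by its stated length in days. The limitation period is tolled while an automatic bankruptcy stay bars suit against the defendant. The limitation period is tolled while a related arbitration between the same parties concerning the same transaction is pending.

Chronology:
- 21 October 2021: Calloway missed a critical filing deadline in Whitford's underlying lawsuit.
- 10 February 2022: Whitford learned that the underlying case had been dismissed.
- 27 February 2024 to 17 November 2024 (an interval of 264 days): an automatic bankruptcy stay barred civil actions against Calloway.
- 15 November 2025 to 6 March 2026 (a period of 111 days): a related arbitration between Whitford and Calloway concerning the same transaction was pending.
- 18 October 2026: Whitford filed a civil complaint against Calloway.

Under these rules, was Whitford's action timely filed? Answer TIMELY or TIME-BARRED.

TIMELY

Because the rule ties accrual to occurrence, the claim accrued on 21 October 2021, not on the 10 February 2022 discovery date.
Adding the 4 years base period to 21 October 2021 gives a deadline of 21 October 2025, before any tolling.
The automatic bankruptcy stay from 27 February 2024 to 17 November 2024 tolled the period for 264 days, extending the deadline to 12 July 2026.
The period was tolled for 111 days by the pending related arbitration (15 November 2025 to 6 March 2026), pushing the deadline to 31 October 2026.
Whitford filed on 18 October 2026, before the 31 October 2026 deadline, so the action is timely.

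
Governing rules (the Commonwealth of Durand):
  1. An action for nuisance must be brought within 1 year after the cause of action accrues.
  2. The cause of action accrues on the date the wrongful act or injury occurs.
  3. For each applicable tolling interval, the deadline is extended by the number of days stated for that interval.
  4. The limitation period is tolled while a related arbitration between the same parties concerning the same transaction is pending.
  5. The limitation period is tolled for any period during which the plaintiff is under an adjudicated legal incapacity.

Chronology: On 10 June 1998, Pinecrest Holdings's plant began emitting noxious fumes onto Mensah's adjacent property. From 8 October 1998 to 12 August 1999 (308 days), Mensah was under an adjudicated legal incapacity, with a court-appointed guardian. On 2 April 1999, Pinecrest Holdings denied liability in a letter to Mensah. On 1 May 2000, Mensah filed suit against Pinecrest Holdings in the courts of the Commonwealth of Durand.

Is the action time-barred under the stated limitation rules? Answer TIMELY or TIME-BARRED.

TIME-BARRED

The claim accrued on 10 June 1998, when the wrongful act occurred.
The untolled deadline — 1 year after 10 June 1998 — is 10 June 1999.
The period was tolled for 308 days by the plaintiff's legal incapacity (8 October 1998 to 12 August 1999), pushing the deadline to 13 April 2000.
Nothing else in the chronology tolls or restarts the period.
Filing on 1 May 2000 missed the 13 April 2000 deadline — the action is time-barred.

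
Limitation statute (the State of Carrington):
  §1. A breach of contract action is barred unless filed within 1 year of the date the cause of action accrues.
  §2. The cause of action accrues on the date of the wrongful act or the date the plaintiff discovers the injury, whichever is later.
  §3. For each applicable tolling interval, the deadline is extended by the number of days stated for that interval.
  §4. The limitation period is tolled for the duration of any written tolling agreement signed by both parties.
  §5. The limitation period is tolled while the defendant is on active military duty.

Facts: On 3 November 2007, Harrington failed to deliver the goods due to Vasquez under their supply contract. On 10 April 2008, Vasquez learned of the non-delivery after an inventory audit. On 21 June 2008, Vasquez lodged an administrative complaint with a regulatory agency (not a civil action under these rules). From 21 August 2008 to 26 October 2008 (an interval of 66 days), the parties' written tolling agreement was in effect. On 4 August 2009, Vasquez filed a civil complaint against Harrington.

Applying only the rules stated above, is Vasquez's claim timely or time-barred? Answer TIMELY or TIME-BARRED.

TIME-BARRED

The claim accrued on 10 April 2008 — the later of the 3 November 2007 act and the 10 April 2008 discovery.
1 year from 10 April 2008 is 10 April 2009.
Because the written tolling agreement ran from 21 August 2008 to 26 October 2008, the deadline is extended by 66 days to 15 June 2009.
Nothing else in the chronology tolls or restarts the period.
The 4 August 2009 filing falls after the 15 June 2009 deadline; the claim is time-barred.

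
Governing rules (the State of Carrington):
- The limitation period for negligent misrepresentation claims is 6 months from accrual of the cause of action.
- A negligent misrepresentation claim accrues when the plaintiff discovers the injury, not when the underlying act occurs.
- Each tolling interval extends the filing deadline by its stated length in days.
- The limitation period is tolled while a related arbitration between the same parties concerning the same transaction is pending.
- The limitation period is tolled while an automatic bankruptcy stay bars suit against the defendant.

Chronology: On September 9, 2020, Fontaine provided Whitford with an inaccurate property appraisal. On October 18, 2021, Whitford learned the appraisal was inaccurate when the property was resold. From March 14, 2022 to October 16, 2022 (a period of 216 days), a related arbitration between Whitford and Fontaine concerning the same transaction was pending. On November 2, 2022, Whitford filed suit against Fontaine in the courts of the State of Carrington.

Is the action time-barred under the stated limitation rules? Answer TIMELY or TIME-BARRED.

Accrual is tied to discovery, so the period began on October 18, 2021 rather than on September 9, 2020 when the act occurred.
Adding the 6 months base period to October 18, 2021 gives a deadline of April 18, 2022, before any tolling.
The period was tolled for 216 days by the pending related arbitration (March 14, 2022 to October 16, 2022), pushing the deadline to November 20, 2022.
Whitford filed on November 2, 2022, before the November 20, 2022 deadline, so the action is timely.

TIMELY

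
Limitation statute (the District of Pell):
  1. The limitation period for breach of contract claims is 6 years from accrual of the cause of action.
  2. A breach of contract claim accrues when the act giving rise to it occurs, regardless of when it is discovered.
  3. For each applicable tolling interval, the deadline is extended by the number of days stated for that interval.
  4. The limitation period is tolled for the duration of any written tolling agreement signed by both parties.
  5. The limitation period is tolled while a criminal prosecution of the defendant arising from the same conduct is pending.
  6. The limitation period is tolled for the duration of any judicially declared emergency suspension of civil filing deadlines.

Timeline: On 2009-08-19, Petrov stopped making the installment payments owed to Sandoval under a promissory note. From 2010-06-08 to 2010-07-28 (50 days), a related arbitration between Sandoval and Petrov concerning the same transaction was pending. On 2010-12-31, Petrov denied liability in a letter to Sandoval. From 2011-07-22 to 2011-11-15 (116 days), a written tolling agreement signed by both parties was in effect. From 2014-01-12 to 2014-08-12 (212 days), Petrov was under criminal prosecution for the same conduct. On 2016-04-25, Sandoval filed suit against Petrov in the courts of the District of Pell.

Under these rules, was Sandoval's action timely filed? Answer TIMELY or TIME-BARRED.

TIMELY

The cause of action accrued on 2009-08-19, the date of the act.
The untolled deadline — 6 years after 2009-08-19 — is 2015-08-19.
Because the written tolling agreement ran from 2011-07-22 to 2011-11-15, the deadline is extended by 116 days to 2015-12-13.
Because the pending criminal prosecution ran from 2014-01-12 to 2014-08-12, the deadline is extended by 212 days to 2016-07-12.
Although a pending arbitration ran from 2010-06-08 to 2010-07-28, the stated rules do not make that a tolling event, so it is disregarded.
Nothing else in the chronology tolls or restarts the period.
The 2016-04-25 filing precedes the 2016-07-12 deadline; the claim is timely.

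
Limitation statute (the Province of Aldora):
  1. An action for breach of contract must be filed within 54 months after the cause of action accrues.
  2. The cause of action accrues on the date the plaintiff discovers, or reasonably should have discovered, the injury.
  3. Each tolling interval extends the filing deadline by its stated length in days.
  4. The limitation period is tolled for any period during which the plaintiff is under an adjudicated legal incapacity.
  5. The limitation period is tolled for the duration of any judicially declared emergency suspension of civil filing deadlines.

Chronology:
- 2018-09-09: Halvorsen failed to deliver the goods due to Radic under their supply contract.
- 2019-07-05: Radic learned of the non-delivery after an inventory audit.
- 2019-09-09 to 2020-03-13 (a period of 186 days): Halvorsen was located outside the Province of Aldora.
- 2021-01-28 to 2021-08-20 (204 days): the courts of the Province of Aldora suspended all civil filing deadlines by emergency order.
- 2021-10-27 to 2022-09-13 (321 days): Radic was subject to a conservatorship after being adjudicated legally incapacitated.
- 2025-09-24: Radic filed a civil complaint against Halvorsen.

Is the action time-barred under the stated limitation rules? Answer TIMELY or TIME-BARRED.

TIME-BARRED

The claim did not accrue until Radic discovered the injury on 2019-07-05; the 2018-09-09 act date does not start the clock under the stated rule.
The untolled deadline — 54 months after 2019-07-05 — is 2024-01-05.
Because the emergency suspension of filing deadlines ran from 2021-01-28 to 2021-08-20, the deadline is extended by 204 days to 2024-07-27.
Because the plaintiff's legal incapacity ran from 2021-10-27 to 2022-09-13, the deadline is extended by 321 days to 2025-06-13.
No stated provision tolls the period for the defendant's absence, so the interval from 2019-09-09 to 2020-03-13 has no effect on the deadline.
Filing on 2025-09-24 missed the 2025-06-13 deadline — the action is time-barred.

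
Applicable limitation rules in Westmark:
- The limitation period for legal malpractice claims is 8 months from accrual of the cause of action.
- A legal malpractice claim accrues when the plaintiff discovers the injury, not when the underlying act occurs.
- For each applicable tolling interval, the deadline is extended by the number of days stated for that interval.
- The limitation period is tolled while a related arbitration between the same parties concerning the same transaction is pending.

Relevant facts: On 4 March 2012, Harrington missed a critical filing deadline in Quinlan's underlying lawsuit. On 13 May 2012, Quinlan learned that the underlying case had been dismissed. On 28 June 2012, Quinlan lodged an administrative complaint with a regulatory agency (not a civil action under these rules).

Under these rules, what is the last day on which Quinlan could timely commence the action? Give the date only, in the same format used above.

13 January 2013

Under the discovery rule, the claim accrued on 13 May 2012, when Quinlan discovered the injury — not on the 4 March 2012 date of the underlying act.
Adding the 8 months base period to 13 May 2012 gives a deadline of 13 January 2013, before any tolling.
The other events in the timeline have no effect on the limitation period under the stated rules.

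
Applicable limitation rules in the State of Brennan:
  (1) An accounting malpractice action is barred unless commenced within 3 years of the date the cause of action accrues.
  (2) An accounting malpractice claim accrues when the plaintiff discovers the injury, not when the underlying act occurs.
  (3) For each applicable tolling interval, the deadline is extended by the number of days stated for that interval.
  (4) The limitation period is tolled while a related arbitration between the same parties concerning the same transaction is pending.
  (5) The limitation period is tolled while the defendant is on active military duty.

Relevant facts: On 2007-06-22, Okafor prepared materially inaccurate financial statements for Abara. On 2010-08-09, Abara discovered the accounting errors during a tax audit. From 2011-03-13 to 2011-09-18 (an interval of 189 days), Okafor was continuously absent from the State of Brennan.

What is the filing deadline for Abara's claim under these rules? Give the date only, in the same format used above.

2013-08-09

Accrual is tied to discovery, so the period began on 2010-08-09 rather than on 2007-06-22 when the act occurred.
Adding the 3 years base period to 2010-08-09 gives a deadline of 2013-08-09, before any tolling.
No stated provision tolls the period for the defendant's absence, so the interval from 2011-03-13 to 2011-09-18 has no effect on the deadline.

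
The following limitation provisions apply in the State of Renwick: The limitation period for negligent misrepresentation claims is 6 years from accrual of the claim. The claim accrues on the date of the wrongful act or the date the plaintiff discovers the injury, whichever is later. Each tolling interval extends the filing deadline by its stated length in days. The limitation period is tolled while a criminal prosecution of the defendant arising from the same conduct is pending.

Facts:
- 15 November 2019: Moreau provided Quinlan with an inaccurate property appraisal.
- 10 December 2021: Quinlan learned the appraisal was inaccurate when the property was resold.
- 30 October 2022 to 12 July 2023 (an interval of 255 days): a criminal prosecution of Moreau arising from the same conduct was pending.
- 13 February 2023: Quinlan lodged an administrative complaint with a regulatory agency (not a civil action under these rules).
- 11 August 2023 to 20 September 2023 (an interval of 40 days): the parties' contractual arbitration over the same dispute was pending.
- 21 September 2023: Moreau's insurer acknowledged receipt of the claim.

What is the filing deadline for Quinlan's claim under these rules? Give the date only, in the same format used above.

21 August 2028

The claim accrued on 10 December 2021 — the later of the 15 November 2019 act and the 10 December 2021 discovery.
Adding the 6 years base period to 10 December 2021 gives a deadline of 10 December 2027, before any tolling.
The pending criminal prosecution from 30 October 2022 to 12 July 2023 tolled the period for 255 days, extending the deadline to 21 August 2028.
No stated provision tolls the period for a pending arbitration, so the interval from 11 August 2023 to 20 September 2023 has no effect on the deadline.
None of the other events listed affects the running of the period under the stated rules.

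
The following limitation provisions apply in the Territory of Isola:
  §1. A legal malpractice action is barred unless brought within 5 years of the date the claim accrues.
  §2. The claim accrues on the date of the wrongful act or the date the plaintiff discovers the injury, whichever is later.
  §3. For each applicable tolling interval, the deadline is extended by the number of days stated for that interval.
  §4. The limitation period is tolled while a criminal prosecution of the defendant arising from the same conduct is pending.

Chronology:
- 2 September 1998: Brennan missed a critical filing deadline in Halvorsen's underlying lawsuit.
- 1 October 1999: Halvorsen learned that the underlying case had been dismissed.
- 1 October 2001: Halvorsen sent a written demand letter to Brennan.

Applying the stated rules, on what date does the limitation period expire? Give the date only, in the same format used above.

1 October 2004

The claim accrued on 1 October 1999 — the later of the 2 September 1998 act and the 1 October 1999 discovery.
Adding the 5 years base period to 1 October 1999 gives a deadline of 1 October 2004, before any tolling.
None of the other events listed affects the running of the period under the stated rules.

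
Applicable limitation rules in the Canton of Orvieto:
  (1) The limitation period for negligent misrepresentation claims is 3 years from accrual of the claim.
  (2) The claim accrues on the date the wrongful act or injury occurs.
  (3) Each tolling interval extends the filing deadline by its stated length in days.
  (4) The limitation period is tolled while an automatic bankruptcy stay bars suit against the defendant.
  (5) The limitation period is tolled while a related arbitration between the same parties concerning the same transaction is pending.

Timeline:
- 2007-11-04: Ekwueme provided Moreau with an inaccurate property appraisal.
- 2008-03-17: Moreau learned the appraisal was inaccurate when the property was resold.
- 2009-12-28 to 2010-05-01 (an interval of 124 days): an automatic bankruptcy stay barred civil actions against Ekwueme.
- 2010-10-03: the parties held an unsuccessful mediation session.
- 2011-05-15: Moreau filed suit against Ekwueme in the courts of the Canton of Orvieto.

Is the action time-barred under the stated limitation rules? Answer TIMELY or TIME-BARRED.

Accrual is governed by the date of the act, so the period began to run on 2007-11-04; the later discovery on 2008-03-17 is irrelevant under the stated rule.
Adding the 3 years base period to 2007-11-04 gives a deadline of 2010-11-04, before any tolling.
Because the automatic bankruptcy stay ran from 2009-12-28 to 2010-05-01, the deadline is extended by 124 days to 2011-03-08.
None of the other events listed affects the running of the period under the stated rules.
The 2011-05-15 filing falls after the 2011-03-08 deadline; the claim is time-barred.

TIME-BARRED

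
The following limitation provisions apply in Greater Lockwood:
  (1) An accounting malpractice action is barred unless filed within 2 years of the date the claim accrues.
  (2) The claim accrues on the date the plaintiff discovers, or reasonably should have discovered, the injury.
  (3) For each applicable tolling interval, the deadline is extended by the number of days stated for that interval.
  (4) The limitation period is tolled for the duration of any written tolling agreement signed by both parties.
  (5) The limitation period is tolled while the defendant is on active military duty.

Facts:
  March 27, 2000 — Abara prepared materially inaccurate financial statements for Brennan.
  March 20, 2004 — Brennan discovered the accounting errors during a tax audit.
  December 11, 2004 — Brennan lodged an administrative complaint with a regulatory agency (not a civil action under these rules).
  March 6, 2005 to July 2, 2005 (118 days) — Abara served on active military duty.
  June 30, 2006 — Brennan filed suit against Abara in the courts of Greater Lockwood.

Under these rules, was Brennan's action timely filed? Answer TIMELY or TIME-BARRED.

TIMELY

Accrual is tied to discovery, so the period began on March 20, 2004 rather than on March 27, 2000 when the act occurred.
2 years from March 20, 2004 is March 20, 2006.
The defendant's active military service from March 6, 2005 to July 2, 2005 tolled the period for 118 days, extending the deadline to July 16, 2006.
None of the other events listed affects the running of the period under the stated rules.
Filing on June 30, 2006 beat the July 16, 2006 deadline — the action is timely.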